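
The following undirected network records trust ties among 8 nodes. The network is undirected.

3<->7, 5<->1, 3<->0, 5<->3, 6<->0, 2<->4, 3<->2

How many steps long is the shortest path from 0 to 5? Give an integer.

One shortest route is 0 – 3 – 5, which uses 2 edges, and 0 and 5 are not directly tied, so nothing shorter exists. So d(0,5) = 2.

2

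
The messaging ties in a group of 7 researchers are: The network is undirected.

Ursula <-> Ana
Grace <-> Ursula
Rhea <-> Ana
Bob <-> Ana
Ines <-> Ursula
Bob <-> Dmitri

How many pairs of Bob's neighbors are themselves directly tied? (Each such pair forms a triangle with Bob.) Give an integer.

0

Bob's neighbors are Ana and Dmitri, but none of them are tied to each other, so no triangle contains Bob.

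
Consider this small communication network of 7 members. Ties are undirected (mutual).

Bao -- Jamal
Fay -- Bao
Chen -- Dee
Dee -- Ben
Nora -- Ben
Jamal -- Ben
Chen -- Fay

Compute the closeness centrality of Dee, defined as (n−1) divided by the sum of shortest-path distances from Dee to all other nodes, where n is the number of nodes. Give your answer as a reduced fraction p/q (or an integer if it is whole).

6/11

Distances from Dee: Bao:3, Ben:1, Chen:1, Fay:2, Jamal:2, Nora:2. Sum = 11.
n = 7, so closeness = 6/11.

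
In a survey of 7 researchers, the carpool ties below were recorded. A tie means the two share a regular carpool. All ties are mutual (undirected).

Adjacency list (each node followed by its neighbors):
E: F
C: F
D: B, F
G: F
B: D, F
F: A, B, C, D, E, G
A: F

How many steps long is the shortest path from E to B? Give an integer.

2

One shortest route is E – F – B, which uses 2 edges, and E and B are not directly tied, so nothing shorter exists. So d(E,B) = 2.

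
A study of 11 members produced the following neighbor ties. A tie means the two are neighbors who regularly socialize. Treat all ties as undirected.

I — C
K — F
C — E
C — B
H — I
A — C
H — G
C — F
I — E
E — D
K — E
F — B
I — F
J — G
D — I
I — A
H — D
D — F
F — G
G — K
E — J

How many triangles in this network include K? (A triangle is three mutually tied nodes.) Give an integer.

K's neighbors: E, F, and G.
Neighbor pairs that are themselves tied: K–F–G. Each forms one triangle with K, for 1 in total.

1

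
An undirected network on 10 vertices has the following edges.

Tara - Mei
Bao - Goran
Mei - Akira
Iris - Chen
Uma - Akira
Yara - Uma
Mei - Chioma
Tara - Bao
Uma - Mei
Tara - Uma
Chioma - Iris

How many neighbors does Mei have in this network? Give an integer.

4

Mei is directly tied to Akira, Chioma, Tara, and Uma. That is 4 neighbors, so the degree of Mei is 4.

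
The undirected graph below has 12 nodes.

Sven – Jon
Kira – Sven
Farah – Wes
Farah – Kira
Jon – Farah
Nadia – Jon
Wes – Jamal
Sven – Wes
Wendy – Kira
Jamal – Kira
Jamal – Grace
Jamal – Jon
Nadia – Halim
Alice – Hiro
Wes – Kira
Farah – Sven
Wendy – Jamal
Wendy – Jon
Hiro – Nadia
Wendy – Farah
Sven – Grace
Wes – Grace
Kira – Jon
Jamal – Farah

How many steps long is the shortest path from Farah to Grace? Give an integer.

2

One shortest route is Farah – Sven – Grace, which uses 2 edges, and Farah and Grace are not directly tied, so nothing shorter exists. So d(Farah,Grace) = 2.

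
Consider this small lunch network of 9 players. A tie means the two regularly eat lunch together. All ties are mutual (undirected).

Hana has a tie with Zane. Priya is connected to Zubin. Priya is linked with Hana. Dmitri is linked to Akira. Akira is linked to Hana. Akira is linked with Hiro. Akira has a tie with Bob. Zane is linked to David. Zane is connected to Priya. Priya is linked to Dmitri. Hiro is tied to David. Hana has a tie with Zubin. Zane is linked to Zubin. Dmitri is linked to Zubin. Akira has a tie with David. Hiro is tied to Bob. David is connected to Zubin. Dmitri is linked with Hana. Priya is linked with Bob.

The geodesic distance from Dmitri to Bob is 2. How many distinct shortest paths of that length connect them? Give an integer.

The shortest distance is 2. The length-2 paths are: Dmitri–Akira–Bob; Dmitri–Priya–Bob.
That gives 2 distinct shortest paths.

2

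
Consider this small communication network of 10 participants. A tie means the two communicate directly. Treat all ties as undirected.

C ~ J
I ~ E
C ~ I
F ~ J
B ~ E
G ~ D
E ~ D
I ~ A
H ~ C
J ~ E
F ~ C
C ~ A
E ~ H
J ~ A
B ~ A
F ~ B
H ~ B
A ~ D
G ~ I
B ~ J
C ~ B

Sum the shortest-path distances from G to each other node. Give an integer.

Distances from G: A:2, B:3, C:2, D:1, E:2, F:3, H:3, I:1, J:3.
Sum = 2 + 3 + 2 + 1 + 2 + 3 + 3 + 1 + 3 = 20.

20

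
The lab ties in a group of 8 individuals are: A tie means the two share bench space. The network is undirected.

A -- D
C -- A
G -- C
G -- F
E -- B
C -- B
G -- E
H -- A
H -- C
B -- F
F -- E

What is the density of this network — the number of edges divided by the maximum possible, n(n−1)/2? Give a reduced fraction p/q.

11/28

There are 11 edges and 8 nodes, so the maximum possible is C(8,2) = 28.
Density = 11/28.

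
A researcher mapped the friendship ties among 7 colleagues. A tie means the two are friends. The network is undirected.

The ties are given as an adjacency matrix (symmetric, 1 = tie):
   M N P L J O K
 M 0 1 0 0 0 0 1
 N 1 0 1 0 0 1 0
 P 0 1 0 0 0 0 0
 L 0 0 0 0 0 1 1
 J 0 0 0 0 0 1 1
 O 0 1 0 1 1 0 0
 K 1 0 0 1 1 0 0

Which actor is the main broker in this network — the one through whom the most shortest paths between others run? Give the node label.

N

Unnormalized betweenness of each node: J:1/2, K:5/2, L:1/2, M:2, N:6, O:9/2, P:0.
N has the largest value, 6, making it the main broker — the node through which the most shortest paths run.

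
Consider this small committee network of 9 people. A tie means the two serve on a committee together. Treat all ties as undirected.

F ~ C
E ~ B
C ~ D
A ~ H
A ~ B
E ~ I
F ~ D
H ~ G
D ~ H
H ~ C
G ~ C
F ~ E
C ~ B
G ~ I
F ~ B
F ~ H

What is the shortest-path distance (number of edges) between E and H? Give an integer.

One shortest route is E – F – H, which uses 2 edges, and E and H are not directly tied, so nothing shorter exists. So d(E,H) = 2.

2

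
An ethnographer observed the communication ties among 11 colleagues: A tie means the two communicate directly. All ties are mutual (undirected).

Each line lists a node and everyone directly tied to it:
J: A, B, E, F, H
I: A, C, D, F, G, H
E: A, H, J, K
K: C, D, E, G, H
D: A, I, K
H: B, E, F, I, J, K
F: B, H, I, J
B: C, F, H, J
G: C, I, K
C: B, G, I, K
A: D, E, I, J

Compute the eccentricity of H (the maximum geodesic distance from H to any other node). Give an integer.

Distances from H: A:2, B:1, C:2, D:2, E:1, F:1, G:2, I:1, J:1, K:1.
The largest is 2 (to A, G, C, and D), so the eccentricity of H is 2.

2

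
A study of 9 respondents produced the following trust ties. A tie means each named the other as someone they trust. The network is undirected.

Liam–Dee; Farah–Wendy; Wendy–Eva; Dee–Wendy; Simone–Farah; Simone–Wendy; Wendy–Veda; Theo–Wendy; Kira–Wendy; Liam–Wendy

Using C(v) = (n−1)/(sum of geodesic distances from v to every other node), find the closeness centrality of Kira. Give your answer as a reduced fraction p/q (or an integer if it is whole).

Distances from Kira: Dee:2, Eva:2, Farah:2, Liam:2, Simone:2, Theo:2, Veda:2, Wendy:1. Sum = 15.
n = 9, so closeness = 8/15.

8/15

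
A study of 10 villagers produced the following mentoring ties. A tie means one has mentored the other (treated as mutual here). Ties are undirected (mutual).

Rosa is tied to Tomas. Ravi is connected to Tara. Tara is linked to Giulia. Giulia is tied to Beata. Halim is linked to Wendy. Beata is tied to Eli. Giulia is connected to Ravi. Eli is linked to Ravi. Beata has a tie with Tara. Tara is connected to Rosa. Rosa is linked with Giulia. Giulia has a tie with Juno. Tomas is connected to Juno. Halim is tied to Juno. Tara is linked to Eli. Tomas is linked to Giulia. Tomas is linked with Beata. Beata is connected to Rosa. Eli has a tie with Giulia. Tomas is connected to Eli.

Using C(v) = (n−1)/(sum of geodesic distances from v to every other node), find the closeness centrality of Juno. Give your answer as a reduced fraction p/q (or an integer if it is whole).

Distances from Juno: Beata:2, Eli:2, Giulia:1, Halim:1, Ravi:2, Rosa:2, Tara:2, Tomas:1, Wendy:2. Sum = 15.
n = 10, so closeness = 9/15 = 3/5.

3/5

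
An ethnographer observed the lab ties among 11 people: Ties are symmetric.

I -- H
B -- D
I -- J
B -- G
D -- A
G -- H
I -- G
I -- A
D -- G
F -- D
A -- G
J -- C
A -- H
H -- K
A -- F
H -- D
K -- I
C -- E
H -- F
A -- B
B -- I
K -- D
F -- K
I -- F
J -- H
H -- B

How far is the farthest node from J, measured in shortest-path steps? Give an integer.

2

Distances from J: A:2, B:2, C:1, D:2, E:2, F:2, G:2, H:1, I:1, K:2.
The largest is 2 (to E, K, F, B, A, G, and D), so the eccentricity of J is 2.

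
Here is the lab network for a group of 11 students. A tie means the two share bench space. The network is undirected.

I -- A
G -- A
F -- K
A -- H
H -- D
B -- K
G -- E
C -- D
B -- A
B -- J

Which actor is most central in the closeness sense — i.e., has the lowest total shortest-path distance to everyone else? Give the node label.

Farness (sum of distances to all others) for each node — A:18, B:21, C:39, D:30, E:34, F:37, G:25, H:23, I:27, J:30, K:28.
The smallest farness is 18, for A, so A has the highest closeness.

A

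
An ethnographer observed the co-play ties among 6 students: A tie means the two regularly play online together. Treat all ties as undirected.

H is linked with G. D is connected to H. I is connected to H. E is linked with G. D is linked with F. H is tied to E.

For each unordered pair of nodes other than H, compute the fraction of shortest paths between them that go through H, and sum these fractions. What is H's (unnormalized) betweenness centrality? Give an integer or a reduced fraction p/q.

8

Pairs whose geodesics pass through H — G–I: 1; G–D: 1; G–F: 1; E–I: 1; E–D: 1; E–F: 1; I–D: 1; I–F: 1.
All other pairs contribute 0.
Summing the contributions gives betweenness(H) = 8.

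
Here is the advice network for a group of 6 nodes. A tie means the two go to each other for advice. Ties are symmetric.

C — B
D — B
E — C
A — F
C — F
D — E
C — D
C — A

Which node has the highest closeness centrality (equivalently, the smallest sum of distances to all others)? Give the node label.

Farness (sum of distances to all others) for each node — A:8, B:8, C:5, D:7, E:8, F:8.
The smallest farness is 5, for C, so C has the highest closeness.

C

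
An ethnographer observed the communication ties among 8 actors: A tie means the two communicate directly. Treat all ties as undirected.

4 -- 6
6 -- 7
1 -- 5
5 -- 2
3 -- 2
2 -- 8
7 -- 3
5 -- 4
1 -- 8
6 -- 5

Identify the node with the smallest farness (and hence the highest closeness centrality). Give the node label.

Farness (sum of distances to all others) for each node — 1:14, 2:11, 3:14, 4:14, 5:10, 6:12, 7:14, 8:15.
The smallest farness is 10, for 5, so 5 has the highest closeness.

5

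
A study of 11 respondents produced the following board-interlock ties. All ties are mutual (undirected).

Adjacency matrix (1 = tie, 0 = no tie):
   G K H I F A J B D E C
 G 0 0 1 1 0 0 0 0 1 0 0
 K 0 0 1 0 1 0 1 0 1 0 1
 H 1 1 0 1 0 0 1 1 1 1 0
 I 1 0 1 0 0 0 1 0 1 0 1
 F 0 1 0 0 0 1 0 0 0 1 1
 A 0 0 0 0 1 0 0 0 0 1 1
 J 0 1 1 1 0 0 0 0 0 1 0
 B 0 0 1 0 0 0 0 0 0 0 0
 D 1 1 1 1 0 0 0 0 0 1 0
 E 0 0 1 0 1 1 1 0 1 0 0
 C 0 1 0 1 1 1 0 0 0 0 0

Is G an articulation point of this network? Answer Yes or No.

Even without G, every remaining node can still reach every other (the residual graph is connected), so G is not a cut vertex.

No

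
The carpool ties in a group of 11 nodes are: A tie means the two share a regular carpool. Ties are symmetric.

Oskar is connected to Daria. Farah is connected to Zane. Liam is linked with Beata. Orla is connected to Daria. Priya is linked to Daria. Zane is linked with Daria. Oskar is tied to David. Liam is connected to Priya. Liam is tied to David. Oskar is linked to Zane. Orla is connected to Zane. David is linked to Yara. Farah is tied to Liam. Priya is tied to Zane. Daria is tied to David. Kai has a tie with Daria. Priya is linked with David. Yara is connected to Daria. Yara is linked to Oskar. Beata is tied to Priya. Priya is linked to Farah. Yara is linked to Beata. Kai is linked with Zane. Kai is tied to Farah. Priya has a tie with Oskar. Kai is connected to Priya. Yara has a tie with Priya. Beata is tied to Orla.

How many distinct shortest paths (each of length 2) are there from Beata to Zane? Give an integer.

The shortest distance is 2. The length-2 paths are: Beata–Orla–Zane; Beata–Priya–Zane.
That gives 2 distinct shortest paths.

2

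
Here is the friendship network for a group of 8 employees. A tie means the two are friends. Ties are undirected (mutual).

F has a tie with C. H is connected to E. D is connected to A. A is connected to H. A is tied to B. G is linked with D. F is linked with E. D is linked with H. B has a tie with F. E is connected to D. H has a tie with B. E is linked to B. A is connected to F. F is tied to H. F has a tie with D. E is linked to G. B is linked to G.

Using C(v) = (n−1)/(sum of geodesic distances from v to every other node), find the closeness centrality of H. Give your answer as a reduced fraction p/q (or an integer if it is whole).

7/9

Distances from H: A:1, B:1, C:2, D:1, E:1, F:1, G:2. Sum = 9.
n = 8, so closeness = 7/9.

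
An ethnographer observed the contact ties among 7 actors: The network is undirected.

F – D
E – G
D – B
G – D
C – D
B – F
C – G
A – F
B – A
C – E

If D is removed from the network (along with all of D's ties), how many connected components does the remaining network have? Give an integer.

Without D, the remaining ties split the others into: {C, E, G}; {A, B, F}.
That's 2 separate components.

2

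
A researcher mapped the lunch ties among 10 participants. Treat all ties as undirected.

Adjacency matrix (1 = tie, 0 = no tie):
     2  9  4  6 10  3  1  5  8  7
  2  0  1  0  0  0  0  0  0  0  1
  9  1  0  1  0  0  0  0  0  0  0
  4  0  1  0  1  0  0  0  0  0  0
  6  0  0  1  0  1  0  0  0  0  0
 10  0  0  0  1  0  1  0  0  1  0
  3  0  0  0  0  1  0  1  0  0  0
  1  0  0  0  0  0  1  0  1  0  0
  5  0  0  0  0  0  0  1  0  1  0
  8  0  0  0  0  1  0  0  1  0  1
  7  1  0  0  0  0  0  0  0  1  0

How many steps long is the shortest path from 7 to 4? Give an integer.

One shortest route is 7 – 2 – 9 – 4, which uses 3 edges, and at distance 2 from 7 we only reach {5, 9, 10}, which does not include 4. So d(7,4) = 3.

3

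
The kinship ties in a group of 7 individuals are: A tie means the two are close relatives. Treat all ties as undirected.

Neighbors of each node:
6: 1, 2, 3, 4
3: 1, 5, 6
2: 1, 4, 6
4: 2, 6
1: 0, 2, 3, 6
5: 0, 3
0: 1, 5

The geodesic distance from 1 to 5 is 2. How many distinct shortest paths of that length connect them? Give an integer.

The shortest distance is 2. The length-2 paths are: 1–0–5; 1–3–5.
That gives 2 distinct shortest paths.

2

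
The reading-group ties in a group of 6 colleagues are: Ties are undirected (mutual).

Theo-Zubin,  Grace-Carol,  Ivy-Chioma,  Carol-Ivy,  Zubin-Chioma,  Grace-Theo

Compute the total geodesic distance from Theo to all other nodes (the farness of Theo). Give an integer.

Distances from Theo: Carol:2, Chioma:2, Grace:1, Ivy:3, Zubin:1.
Sum = 2 + 2 + 1 + 3 + 1 = 9.

9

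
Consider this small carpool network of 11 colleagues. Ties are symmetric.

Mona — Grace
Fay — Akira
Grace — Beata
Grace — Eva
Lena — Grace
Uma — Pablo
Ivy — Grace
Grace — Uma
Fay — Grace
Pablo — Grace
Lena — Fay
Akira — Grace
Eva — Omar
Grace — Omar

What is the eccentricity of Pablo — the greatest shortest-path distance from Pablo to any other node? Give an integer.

Distances from Pablo: Akira:2, Beata:2, Eva:2, Fay:2, Grace:1, Ivy:2, Lena:2, Mona:2, Omar:2, Uma:1.
The largest is 2 (to Eva, Beata, Lena, Akira, Fay, Ivy, Mona, and Omar), so the eccentricity of Pablo is 2.

2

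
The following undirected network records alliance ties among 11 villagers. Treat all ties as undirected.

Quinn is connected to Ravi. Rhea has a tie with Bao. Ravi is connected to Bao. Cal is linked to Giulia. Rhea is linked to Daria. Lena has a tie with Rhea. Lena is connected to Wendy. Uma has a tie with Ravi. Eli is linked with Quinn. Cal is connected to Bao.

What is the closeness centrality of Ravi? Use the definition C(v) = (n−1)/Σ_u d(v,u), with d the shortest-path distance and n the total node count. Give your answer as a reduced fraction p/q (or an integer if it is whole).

5/11

Distances from Ravi: Bao:1, Cal:2, Daria:3, Eli:2, Giulia:3, Lena:3, Quinn:1, Rhea:2, Uma:1, Wendy:4. Sum = 22.
n = 11, so closeness = 10/22 = 5/11.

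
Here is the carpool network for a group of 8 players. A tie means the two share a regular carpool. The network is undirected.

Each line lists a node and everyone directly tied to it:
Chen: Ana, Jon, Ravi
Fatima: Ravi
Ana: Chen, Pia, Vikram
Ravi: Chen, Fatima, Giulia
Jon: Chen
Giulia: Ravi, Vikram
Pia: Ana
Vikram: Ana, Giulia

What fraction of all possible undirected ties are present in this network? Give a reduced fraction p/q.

There are 8 edges and 8 nodes, so the maximum possible is C(8,2) = 28.
Density = 8/28 = 2/7.

2/7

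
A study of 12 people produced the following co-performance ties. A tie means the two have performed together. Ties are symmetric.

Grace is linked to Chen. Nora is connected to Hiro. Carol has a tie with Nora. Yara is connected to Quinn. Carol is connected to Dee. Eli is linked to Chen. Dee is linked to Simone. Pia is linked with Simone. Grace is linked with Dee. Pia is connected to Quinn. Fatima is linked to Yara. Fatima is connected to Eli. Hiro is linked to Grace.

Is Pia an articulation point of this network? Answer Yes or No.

No

Even without Pia, every remaining node can still reach every other (the residual graph is connected), so Pia is not a cut vertex.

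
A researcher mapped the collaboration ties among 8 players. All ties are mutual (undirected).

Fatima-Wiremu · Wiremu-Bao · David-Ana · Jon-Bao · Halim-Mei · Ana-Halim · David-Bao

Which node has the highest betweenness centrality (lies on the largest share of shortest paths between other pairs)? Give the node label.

Unnormalized betweenness of each node: Ana:10, Bao:14, David:12, Fatima:0, Halim:6, Jon:0, Mei:0, Wiremu:6.
Bao has the largest value, 14, making it the main broker — the node through which the most shortest paths run.

Bao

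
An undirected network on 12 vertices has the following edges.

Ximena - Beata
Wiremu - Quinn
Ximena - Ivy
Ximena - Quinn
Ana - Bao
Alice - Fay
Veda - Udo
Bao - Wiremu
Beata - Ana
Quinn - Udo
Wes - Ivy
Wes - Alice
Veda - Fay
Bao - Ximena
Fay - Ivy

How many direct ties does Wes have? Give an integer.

Wes is directly tied to Alice and Ivy. That is 2 neighbors, so the degree of Wes is 2.

2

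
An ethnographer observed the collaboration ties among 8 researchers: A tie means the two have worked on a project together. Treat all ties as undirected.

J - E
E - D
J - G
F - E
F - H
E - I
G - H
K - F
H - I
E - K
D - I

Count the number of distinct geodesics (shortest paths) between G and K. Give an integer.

2

The shortest distance is 3. The length-3 paths are: G–H–F–K; G–J–E–K.
That gives 2 distinct shortest paths.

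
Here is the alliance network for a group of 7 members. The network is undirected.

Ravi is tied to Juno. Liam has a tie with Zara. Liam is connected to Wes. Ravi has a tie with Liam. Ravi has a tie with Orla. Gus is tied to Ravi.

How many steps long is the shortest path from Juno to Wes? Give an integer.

3

One shortest route is Juno – Ravi – Liam – Wes, which uses 3 edges, and at distance 2 from Juno we only reach {Gus, Liam, Orla}, which does not include Wes. So d(Juno,Wes) = 3.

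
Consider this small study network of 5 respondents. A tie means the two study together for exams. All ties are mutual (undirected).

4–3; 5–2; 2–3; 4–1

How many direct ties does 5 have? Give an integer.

1

5 is directly tied to 2. That is 1 neighbor, so the degree of 5 is 1.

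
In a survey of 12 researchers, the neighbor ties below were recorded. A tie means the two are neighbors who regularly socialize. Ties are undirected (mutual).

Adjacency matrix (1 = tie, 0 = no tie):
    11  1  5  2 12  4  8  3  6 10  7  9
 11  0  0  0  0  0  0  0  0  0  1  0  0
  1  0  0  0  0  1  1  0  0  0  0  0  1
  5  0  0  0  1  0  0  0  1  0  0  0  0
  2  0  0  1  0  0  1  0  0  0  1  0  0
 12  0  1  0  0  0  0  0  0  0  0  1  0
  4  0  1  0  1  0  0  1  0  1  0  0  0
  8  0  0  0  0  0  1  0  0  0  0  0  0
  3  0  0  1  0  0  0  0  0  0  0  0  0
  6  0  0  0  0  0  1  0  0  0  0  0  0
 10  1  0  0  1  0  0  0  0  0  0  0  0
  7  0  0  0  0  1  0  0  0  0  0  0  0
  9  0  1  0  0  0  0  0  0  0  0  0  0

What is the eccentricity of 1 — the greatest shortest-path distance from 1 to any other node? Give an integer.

4

Distances from 1: 2:2, 3:4, 4:1, 5:3, 6:2, 7:2, 8:2, 9:1, 10:3, 11:4, 12:1.
The largest is 4 (to 11 and 3), so the eccentricity of 1 is 4.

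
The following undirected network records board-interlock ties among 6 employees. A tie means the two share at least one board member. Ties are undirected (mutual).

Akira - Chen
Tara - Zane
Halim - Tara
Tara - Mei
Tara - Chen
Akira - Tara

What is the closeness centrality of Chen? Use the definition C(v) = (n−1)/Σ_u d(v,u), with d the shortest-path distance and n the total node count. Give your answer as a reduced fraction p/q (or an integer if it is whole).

Distances from Chen: Akira:1, Halim:2, Mei:2, Tara:1, Zane:2. Sum = 8.
n = 6, so closeness = 5/8.

5/8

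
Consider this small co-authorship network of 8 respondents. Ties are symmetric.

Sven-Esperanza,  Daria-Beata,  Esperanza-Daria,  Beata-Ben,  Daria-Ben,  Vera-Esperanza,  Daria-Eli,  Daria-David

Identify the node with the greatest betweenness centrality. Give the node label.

Daria

Unnormalized betweenness of each node: Beata:0, Ben:0, Daria:17, David:0, Eli:0, Esperanza:11, Sven:0, Vera:0.
Daria has the largest value, 17, making it the main broker — the node through which the most shortest paths run.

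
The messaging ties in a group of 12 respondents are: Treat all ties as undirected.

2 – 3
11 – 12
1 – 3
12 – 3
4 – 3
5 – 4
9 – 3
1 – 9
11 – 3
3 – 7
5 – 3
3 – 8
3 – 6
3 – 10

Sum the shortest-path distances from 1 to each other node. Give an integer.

Distances from 1: 2:2, 3:1, 4:2, 5:2, 6:2, 7:2, 8:2, 9:1, 10:2, 11:2, 12:2.
Sum = 2 + 1 + 2 + 2 + 2 + 2 + 2 + 1 + 2 + 2 + 2 = 20.

20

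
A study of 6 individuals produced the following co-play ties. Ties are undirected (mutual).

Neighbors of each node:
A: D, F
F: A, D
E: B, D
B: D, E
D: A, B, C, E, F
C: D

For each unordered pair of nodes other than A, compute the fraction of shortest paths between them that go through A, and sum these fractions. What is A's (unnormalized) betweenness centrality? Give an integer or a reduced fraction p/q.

0

No shortest path between any pair of other nodes passes through A.
Summing the contributions gives betweenness(A) = 0.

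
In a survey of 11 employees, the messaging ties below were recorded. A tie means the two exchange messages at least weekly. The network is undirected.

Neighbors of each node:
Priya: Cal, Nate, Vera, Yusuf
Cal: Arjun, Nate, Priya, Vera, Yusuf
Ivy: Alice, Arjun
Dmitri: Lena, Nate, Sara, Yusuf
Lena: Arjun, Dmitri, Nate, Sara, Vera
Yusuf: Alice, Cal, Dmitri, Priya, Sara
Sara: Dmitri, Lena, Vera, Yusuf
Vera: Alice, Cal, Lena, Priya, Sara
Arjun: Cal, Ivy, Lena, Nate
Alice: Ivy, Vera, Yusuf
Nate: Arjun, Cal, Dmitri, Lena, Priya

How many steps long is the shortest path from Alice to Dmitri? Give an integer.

One shortest route is Alice – Yusuf – Dmitri, which uses 2 edges, and Alice and Dmitri are not directly tied, so nothing shorter exists. So d(Alice,Dmitri) = 2.

2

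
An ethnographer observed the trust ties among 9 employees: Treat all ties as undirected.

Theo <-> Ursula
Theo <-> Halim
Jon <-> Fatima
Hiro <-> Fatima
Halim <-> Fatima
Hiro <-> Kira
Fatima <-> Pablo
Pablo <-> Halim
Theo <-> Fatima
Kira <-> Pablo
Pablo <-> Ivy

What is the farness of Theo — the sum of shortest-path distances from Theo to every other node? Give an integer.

Distances from Theo: Fatima:1, Halim:1, Hiro:2, Ivy:3, Jon:2, Kira:3, Pablo:2, Ursula:1.
Sum = 1 + 1 + 2 + 3 + 2 + 3 + 2 + 1 = 15.

15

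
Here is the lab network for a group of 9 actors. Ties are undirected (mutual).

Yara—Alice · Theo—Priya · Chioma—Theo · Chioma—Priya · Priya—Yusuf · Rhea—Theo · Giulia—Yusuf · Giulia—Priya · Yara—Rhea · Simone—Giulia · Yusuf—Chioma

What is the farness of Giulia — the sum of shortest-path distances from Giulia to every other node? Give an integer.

19

Distances from Giulia: Alice:5, Chioma:2, Priya:1, Rhea:3, Simone:1, Theo:2, Yara:4, Yusuf:1.
Sum = 5 + 2 + 1 + 3 + 1 + 2 + 4 + 1 = 19.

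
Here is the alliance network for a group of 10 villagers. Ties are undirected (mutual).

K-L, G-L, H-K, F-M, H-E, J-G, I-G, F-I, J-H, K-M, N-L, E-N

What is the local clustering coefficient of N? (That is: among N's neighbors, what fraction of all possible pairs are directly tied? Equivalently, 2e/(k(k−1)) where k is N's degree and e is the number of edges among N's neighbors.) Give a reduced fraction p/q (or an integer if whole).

N's neighbors: E and L (k = 2).
Possible neighbor pairs: C(2,2) = 1. Edges among them: none → e = 0.
Clustering(N) = 0/1.

0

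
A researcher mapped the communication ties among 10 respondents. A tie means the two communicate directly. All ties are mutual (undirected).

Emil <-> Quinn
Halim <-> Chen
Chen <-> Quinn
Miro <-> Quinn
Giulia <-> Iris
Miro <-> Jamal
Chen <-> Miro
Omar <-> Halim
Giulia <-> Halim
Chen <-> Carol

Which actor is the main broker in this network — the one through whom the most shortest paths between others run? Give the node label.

Unnormalized betweenness of each node: Carol:0, Chen:24, Emil:0, Giulia:8, Halim:20, Iris:0, Jamal:0, Miro:8, Omar:0, Quinn:8.
Chen has the largest value, 24, making it the main broker — the node through which the most shortest paths run.

Chen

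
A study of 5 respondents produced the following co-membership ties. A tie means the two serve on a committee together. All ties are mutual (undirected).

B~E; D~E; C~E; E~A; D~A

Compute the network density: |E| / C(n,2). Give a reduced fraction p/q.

1/2

There are 5 edges and 5 nodes, so the maximum possible is C(5,2) = 10.
Density = 5/10 = 1/2.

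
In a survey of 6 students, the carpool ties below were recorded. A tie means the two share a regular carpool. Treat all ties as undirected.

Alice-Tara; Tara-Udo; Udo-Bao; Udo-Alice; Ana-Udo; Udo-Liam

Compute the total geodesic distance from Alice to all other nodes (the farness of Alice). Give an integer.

Distances from Alice: Ana:2, Bao:2, Liam:2, Tara:1, Udo:1.
Sum = 2 + 2 + 2 + 1 + 1 = 8.

8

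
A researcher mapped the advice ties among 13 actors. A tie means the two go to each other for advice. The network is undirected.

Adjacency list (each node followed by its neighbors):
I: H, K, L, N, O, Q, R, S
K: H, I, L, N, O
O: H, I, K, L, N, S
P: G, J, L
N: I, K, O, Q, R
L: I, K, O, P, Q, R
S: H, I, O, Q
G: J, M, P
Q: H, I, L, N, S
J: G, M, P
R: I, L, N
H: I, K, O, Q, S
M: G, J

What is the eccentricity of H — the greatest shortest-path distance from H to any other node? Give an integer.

Distances from H: G:4, I:1, J:4, K:1, L:2, M:5, N:2, O:1, P:3, Q:1, R:2, S:1.
The largest is 5 (to M), so the eccentricity of H is 5.

5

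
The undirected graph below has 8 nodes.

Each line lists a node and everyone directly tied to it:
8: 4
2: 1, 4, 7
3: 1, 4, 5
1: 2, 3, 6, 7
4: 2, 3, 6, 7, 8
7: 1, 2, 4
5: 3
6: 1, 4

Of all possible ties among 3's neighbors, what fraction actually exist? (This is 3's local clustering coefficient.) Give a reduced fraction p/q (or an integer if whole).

0

3's neighbors: 1, 4, and 5 (k = 3).
Possible neighbor pairs: C(3,2) = 3. Edges among them: none → e = 0.
Clustering(3) = 0/3 = 0.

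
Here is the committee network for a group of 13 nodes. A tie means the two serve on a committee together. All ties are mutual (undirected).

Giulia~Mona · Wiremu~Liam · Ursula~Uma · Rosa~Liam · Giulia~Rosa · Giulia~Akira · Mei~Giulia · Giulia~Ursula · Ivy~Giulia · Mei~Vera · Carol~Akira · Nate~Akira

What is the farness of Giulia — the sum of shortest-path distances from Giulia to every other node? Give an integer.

Distances from Giulia: Akira:1, Carol:2, Ivy:1, Liam:2, Mei:1, Mona:1, Nate:2, Rosa:1, Uma:2, Ursula:1, Vera:2, Wiremu:3.
Sum = 1 + 2 + 1 + 2 + 1 + 1 + 2 + 1 + 2 + 1 + 2 + 3 = 19.

19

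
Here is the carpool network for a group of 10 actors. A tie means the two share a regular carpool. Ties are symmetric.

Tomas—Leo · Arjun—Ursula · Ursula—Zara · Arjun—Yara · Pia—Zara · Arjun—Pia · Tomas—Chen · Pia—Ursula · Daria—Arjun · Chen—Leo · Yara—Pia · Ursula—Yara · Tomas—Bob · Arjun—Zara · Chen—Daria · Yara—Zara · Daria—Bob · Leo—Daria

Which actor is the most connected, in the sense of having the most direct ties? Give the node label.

Arjun

Degrees — Arjun:5, Bob:2, Chen:3, Daria:4, Leo:3, Pia:4, Tomas:3, Ursula:4, Yara:4, Zara:4.
The maximum is 5, attained only by Arjun.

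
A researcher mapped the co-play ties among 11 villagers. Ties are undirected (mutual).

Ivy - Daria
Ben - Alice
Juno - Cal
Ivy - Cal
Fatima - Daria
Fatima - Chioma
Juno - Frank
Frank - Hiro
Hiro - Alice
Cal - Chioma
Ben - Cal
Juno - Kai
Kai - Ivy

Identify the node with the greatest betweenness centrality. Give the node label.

Cal

Unnormalized betweenness of each node: Alice:11/3, Ben:25/3, Cal:23, Chioma:6, Daria:2, Fatima:1, Frank:17/3, Hiro:7/3, Ivy:59/6, Juno:25/2, Kai:8/3.
Cal has the largest value, 23, making it the main broker — the node through which the most shortest paths run.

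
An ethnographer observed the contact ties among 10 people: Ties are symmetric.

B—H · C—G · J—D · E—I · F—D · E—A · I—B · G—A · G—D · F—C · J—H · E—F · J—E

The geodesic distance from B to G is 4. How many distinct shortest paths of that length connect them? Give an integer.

The shortest distance is 4. The length-4 paths are: B–H–J–D–G; B–I–E–A–G.
That gives 2 distinct shortest paths.

2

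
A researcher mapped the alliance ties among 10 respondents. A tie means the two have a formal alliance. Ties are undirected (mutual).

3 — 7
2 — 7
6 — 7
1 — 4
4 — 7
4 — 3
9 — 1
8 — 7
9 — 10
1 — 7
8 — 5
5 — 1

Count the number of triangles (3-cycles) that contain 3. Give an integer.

3's neighbors: 4 and 7.
Neighbor pairs that are themselves tied: 3–4–7. Each forms one triangle with 3, for 1 in total.

1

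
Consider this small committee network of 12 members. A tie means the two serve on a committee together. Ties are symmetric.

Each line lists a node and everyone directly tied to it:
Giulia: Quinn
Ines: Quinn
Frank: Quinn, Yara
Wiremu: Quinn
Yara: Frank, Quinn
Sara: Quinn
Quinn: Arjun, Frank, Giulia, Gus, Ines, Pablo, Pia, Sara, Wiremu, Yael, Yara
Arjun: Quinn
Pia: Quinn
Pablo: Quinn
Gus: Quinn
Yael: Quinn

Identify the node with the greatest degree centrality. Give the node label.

Quinn

Degrees — Arjun:1, Frank:2, Giulia:1, Gus:1, Ines:1, Pablo:1, Pia:1, Quinn:11, Sara:1, Wiremu:1, Yael:1, Yara:2.
The maximum is 11, attained only by Quinn.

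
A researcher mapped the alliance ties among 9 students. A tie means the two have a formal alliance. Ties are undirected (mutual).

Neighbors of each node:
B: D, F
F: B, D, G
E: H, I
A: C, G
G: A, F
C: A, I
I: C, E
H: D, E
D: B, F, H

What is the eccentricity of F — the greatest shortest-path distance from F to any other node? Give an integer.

4

Distances from F: A:2, B:1, C:3, D:1, E:3, G:1, H:2, I:4.
The largest is 4 (to I), so the eccentricity of F is 4.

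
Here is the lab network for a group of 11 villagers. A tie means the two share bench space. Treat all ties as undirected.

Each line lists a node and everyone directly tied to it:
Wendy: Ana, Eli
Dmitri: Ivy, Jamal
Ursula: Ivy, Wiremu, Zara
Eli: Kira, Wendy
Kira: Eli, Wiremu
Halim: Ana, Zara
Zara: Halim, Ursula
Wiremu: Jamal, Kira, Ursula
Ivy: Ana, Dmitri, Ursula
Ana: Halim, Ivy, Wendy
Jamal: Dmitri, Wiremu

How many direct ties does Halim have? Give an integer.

Halim is directly tied to Ana and Zara. That is 2 neighbors, so the degree of Halim is 2.

2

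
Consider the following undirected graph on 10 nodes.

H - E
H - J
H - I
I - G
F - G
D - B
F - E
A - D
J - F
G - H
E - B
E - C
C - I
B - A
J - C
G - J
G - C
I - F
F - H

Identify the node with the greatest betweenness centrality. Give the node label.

E

Unnormalized betweenness of each node: A:0, B:14, C:17/4, D:0, E:37/2, F:17/4, G:3/4, H:17/4, I:1/2, J:1/2.
E has the largest value, 37/2, making it the main broker — the node through which the most shortest paths run.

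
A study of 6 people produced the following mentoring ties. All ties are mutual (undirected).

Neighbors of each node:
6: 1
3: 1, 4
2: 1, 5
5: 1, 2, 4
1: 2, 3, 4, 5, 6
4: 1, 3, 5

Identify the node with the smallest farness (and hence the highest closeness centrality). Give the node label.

Farness (sum of distances to all others) for each node — 1:5, 2:8, 3:8, 4:7, 5:7, 6:9.
The smallest farness is 5, for 1, so 1 has the highest closeness.

1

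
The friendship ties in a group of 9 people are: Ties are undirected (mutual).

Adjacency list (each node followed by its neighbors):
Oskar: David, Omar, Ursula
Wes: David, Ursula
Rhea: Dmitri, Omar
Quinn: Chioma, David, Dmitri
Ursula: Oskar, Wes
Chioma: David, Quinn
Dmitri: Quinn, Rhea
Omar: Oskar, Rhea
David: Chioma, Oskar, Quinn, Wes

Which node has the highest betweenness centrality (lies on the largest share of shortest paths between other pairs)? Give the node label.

Unnormalized betweenness of each node: Chioma:0, David:34/3, Dmitri:10/3, Omar:4, Oskar:53/6, Quinn:6, Rhea:7/3, Ursula:4/3, Wes:11/6.
David has the largest value, 34/3, making it the main broker — the node through which the most shortest paths run.

David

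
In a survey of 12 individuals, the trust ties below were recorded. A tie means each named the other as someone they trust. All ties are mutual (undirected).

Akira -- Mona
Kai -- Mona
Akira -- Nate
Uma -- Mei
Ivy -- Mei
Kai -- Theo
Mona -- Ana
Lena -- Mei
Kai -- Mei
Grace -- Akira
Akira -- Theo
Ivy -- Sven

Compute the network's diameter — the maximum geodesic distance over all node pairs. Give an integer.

6

Eccentricity of each node (its greatest distance to any other): Akira:5, Ana:5, Grace:6, Ivy:5, Kai:3, Lena:5, Mei:4, Mona:4, Nate:6, Sven:6, Theo:4, Uma:5.
The maximum eccentricity is 6, realized for instance by the pair Sven–Grace via Sven – Ivy – Mei – Kai – Theo – Akira – Grace. So the diameter is 6.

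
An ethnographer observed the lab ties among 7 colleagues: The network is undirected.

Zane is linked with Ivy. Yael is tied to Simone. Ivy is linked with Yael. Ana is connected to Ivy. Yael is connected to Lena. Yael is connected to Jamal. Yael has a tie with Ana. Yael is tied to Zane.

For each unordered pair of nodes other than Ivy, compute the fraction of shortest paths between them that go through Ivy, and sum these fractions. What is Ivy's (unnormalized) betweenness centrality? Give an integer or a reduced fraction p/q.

1/2

Pairs whose geodesics pass through Ivy — Ana–Zane: 1/2.
All other pairs contribute 0.
Summing the contributions gives betweenness(Ivy) = 1/2.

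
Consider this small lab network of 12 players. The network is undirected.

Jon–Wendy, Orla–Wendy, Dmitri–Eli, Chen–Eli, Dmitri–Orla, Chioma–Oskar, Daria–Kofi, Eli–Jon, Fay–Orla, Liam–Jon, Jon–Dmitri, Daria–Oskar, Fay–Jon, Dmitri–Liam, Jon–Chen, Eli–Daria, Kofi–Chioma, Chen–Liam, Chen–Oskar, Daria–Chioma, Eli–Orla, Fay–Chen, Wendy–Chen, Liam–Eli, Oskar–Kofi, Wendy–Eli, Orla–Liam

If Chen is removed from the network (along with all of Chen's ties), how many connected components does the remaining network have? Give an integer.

Chen's neighbors (Eli, Fay, Jon, Liam, Oskar, and Wendy) remain reachable from one another through other ties, so the rest of the network stays in one piece.

1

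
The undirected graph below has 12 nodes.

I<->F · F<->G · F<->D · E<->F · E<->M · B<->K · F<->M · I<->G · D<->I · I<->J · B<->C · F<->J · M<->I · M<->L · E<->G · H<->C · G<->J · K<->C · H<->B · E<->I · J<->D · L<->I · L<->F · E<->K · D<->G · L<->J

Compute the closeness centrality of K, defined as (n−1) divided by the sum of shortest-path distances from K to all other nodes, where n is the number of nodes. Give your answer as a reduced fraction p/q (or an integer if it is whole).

Distances from K: B:1, C:1, D:3, E:1, F:2, G:2, H:2, I:2, J:3, L:3, M:2. Sum = 22.
n = 12, so closeness = 11/22 = 1/2.

1/2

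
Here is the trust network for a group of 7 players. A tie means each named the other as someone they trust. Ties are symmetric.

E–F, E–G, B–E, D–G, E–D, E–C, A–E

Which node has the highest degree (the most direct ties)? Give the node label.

E

Degrees — A:1, B:1, C:1, D:2, E:6, F:1, G:2.
The maximum is 6, attained only by E.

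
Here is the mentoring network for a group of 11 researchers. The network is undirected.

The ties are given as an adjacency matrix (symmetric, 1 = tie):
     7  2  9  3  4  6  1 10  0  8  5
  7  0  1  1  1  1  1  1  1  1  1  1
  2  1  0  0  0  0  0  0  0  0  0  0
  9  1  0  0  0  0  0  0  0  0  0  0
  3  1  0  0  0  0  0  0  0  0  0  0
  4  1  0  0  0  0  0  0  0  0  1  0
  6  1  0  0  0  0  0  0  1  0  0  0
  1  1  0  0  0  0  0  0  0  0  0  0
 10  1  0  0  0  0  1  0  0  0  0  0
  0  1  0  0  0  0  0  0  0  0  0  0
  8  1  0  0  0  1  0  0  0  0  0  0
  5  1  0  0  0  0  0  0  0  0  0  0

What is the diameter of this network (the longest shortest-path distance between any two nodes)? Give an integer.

2

Eccentricity of each node (its greatest distance to any other): 0:2, 1:2, 2:2, 3:2, 4:2, 5:2, 6:2, 7:1, 8:2, 9:2, 10:2.
The maximum eccentricity is 2, realized for instance by the pair 2–9 via 2 – 7 – 9. So the diameter is 2.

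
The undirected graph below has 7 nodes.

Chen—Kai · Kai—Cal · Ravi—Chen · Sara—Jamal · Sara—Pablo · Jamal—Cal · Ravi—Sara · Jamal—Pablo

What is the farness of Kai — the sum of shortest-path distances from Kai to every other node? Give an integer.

Distances from Kai: Cal:1, Chen:1, Jamal:2, Pablo:3, Ravi:2, Sara:3.
Sum = 1 + 1 + 2 + 3 + 2 + 3 = 12.

12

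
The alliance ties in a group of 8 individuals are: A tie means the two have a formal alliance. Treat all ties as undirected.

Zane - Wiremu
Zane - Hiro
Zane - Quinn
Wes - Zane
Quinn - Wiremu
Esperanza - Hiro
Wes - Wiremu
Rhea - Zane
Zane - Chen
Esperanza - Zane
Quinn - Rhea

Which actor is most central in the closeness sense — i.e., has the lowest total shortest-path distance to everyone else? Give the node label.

Farness (sum of distances to all others) for each node — Chen:13, Esperanza:12, Hiro:12, Quinn:11, Rhea:12, Wes:12, Wiremu:11, Zane:7.
The smallest farness is 7, for Zane, so Zane has the highest closeness.

Zane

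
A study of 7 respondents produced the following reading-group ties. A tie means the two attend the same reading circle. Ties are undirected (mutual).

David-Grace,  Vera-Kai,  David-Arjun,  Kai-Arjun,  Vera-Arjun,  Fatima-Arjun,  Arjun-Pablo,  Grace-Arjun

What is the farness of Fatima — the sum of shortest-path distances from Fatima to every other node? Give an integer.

Distances from Fatima: Arjun:1, David:2, Grace:2, Kai:2, Pablo:2, Vera:2.
Sum = 1 + 2 + 2 + 2 + 2 + 2 = 11.

11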